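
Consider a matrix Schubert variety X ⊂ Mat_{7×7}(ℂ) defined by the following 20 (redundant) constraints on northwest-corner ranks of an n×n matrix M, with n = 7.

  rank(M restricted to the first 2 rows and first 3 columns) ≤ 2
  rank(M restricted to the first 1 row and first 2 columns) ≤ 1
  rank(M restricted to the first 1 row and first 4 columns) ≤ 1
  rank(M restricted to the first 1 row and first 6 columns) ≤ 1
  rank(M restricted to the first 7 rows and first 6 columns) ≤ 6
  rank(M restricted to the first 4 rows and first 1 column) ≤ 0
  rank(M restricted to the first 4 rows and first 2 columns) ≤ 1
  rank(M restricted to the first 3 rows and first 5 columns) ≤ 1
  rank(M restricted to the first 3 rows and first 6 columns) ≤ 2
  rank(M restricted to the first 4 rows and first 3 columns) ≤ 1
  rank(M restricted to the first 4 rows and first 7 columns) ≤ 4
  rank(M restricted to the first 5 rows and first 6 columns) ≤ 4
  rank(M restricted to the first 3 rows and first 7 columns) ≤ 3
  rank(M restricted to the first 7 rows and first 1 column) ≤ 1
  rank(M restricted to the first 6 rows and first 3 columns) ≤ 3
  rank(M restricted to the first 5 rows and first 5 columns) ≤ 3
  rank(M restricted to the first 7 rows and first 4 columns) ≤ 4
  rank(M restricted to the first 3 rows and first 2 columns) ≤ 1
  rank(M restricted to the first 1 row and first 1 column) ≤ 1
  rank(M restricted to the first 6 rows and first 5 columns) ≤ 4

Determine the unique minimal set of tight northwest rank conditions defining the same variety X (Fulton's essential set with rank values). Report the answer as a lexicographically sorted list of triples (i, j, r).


The tightest implied rank at each (i,j), from the 20 conditions:

  i=1: 0 1 1 1 1 1 1
  i=2: 0 1 1 1 1 2 2
  i=3: 0 1 1 1 1 2 3
  i=4: 0 1 1 2 2 3 4
  i=5: 1 2 2 3 3 4 5
  i=6: 1 2 3 4 4 5 6
  i=7: 1 2 3 4 5 6 7

reading off 1-entries of Δ²R: w = (2, 6, 7, 4, 1, 3, 5).

|D(w)|=11, |Ess(w)|=3:

[(3, 5, 1), (4, 1, 0), (4, 3, 1)]


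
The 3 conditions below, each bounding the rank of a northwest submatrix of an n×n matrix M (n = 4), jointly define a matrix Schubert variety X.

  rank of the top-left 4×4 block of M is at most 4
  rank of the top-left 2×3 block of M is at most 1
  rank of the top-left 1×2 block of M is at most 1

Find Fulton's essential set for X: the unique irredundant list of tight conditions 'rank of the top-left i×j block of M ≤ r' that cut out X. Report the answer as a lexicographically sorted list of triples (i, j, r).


The tightest implied rank at each (i,j), from the 3 conditions:

  1 1 1 1
  1 1 1 2
  1 2 2 3
  1 2 3 4

the unique w with this rank table is (1, 4, 2, 3).

|D(w)|=2, |Ess(w)|=1:

[(2, 3, 1)]


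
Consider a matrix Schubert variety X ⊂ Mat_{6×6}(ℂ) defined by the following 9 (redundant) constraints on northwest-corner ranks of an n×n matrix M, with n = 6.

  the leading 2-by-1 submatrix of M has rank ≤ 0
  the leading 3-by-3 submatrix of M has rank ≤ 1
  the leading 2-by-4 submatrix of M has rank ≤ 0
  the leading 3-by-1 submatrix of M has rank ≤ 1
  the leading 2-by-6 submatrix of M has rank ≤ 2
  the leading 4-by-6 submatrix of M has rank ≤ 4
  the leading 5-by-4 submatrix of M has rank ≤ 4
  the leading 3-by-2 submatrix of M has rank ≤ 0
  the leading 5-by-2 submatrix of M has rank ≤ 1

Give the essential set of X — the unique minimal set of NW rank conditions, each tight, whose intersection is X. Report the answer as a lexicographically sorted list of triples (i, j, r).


The tightest implied rank at each (i,j), from the 9 conditions:

  row 1: 0 0 0 0 1 1
  row 2: 0 0 0 0 1 2
  row 3: 0 0 1 1 2 3
  row 4: 1 1 2 2 3 4
  row 5: 1 1 2 3 4 5
  row 6: 1 2 3 4 5 6

second differences of R give the permutation w = (5, 6, 3, 1, 4, 2).

Fulton essential set (3 of the 11 Rothe cells):

[(2, 4, 0), (3, 2, 0), (5, 2, 1)]


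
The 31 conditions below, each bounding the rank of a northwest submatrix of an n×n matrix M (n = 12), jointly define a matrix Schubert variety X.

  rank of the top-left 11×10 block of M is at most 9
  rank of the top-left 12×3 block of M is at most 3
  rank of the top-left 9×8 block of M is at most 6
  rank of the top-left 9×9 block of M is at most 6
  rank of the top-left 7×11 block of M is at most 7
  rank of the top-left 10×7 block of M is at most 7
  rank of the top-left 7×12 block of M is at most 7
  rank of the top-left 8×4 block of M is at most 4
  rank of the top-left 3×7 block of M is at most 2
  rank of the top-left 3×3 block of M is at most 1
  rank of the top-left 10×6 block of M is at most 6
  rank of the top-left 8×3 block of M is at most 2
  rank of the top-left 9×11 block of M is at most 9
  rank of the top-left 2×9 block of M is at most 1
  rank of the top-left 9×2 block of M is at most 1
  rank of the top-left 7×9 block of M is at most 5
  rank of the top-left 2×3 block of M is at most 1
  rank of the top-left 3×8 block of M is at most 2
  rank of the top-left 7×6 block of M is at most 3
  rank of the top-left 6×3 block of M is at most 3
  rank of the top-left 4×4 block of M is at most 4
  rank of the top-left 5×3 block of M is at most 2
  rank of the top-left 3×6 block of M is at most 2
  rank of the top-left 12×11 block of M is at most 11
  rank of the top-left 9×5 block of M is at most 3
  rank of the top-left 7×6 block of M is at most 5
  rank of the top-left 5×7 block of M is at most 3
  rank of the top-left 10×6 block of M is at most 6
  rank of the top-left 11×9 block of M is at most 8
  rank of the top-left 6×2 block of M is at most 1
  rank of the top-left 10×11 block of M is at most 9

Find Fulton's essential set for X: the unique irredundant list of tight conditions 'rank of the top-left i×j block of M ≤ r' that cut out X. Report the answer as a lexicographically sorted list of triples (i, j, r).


Propagating the 31 rank bounds to every northwest block:

  R[1]: 1, 1, 1, 1, 1, 1, 1, 1, 1, 1, 1, 1
  R[2]: 1, 1, 1, 1, 1, 1, 1, 1, 1, 2, 2, 2
  R[3]: 1, 1, 1, 2, 2, 2, 2, 2, 2, 3, 3, 3
  R[4]: 1, 1, 2, 3, 3, 3, 3, 3, 3, 4, 4, 4
  R[5]: 1, 1, 2, 3, 3, 3, 3, 4, 4, 5, 5, 5
  R[6]: 1, 1, 2, 3, 3, 3, 4, 5, 5, 6, 6, 6
  R[7]: 1, 1, 2, 3, 3, 3, 4, 5, 5, 6, 7, 7
  R[8]: 1, 1, 2, 3, 3, 4, 5, 6, 6, 7, 8, 8
  R[9]: 1, 1, 2, 3, 3, 4, 5, 6, 6, 7, 8, 9
  R[10]: 1, 2, 3, 4, 4, 5, 6, 7, 7, 8, 9, 10
  R[11]: 1, 2, 3, 4, 5, 6, 7, 8, 8, 9, 10, 11
  R[12]: 1, 2, 3, 4, 5, 6, 7, 8, 9, 10, 11, 12

the unique w with this rank table is (1, 10, 4, 3, 8, 7, 11, 6, 12, 2, 5, 9).

Fulton essential set (8 of the 27 Rothe cells):

[(2, 9, 1), (3, 3, 1), (5, 7, 3), (7, 6, 3), (7, 9, 5), (9, 2, 1), (9, 5, 3), (9, 9, 6)]


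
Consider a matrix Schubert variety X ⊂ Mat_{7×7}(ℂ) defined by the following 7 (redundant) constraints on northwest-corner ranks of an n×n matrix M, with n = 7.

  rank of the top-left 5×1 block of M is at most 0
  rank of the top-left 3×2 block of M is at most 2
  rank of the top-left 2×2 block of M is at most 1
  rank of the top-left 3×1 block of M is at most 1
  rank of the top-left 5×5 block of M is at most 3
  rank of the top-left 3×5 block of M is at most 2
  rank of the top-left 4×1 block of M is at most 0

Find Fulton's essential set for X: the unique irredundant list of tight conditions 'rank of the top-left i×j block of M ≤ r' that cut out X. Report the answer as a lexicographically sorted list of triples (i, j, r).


Propagating the 7 rank bounds to every northwest block:

  0  1  1  1  1  1  1
  0  1  2  2  2  2  2
  0  1  2  2  2  3  3
  0  1  2  3  3  4  4
  0  1  2  3  3  4  5
  1  2  3  4  4  5  6
  1  2  3  4  5  6  7

so w = (2, 3, 6, 4, 7, 1, 5).

3 SE-corners of the 8-cell Rothe diagram give Ess(w):

[(3, 5, 2), (5, 1, 0), (5, 5, 3)]


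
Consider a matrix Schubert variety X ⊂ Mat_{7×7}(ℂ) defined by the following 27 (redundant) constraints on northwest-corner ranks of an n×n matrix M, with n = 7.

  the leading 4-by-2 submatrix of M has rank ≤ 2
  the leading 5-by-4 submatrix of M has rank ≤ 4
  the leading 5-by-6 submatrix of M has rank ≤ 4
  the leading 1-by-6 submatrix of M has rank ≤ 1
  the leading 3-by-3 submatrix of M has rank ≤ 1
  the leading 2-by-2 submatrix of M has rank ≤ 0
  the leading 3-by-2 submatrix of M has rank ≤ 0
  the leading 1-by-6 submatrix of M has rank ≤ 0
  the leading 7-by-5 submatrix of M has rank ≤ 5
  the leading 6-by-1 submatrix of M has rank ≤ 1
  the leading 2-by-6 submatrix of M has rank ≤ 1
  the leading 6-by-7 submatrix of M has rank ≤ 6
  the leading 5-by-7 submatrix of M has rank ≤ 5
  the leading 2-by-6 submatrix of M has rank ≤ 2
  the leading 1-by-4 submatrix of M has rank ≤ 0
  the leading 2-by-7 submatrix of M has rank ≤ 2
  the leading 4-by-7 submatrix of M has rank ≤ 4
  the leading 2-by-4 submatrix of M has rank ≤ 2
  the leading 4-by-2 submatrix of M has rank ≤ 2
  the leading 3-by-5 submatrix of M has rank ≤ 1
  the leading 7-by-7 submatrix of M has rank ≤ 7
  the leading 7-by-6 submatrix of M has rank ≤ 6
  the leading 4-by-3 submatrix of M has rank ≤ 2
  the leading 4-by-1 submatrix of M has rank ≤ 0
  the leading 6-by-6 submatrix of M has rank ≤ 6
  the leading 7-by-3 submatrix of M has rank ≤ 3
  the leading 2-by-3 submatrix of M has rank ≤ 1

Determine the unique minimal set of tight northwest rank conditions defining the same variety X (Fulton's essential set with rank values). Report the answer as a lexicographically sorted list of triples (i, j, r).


Reconstructing r_w from the 27 given conditions:

  0  0  0  0  0  0  1
  0  0  1  1  1  1  2
  0  0  1  1  1  2  3
  0  1  2  2  2  3  4
  1  2  3  3  3  4  5
  1  2  3  4  4  5  6
  1  2  3  4  5  6  7

so w = (7, 3, 6, 2, 1, 4, 5).

ℓ(w)=13; the 4 essential cells (i,j,r):

[(1, 6, 0), (3, 2, 0), (3, 5, 1), (4, 1, 0)]


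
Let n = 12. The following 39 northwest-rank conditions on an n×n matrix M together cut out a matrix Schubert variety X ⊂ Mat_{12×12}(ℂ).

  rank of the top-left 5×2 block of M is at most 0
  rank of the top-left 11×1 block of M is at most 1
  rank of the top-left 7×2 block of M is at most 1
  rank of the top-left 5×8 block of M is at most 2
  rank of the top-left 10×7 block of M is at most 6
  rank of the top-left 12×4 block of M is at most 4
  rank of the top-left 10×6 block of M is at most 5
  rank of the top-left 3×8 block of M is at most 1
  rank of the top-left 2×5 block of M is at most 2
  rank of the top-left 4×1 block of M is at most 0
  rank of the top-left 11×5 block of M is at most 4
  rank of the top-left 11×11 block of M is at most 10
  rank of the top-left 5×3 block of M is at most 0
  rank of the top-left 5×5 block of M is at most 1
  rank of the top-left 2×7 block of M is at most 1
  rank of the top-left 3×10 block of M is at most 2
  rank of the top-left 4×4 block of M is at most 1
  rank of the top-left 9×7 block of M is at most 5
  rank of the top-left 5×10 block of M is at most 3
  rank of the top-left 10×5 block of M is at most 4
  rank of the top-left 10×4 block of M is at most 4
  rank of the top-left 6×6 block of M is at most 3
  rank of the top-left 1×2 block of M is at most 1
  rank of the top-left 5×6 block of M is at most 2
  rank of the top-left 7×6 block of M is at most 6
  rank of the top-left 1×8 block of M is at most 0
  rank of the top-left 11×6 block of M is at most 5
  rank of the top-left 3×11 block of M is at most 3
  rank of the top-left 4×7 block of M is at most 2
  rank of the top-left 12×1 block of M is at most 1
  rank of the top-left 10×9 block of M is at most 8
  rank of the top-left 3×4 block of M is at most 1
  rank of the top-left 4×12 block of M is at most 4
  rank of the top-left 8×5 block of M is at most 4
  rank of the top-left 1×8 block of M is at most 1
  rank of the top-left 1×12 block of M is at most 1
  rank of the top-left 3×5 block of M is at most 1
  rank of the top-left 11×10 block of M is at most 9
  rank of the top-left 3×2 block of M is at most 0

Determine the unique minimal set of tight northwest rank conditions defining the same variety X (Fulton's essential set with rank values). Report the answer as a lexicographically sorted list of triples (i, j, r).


Computing R[i][j] = min implied NW-rank bound (n=12, 39 conditions):

  i=1: 0, 0, 0, 0, 0, 0, 0, 0, 1, 1, 1, 1
  i=2: 0, 0, 0, 1, 1, 1, 1, 1, 2, 2, 2, 2
  i=3: 0, 0, 0, 1, 1, 1, 1, 1, 2, 2, 3, 3
  i=4: 0, 0, 0, 1, 1, 2, 2, 2, 3, 3, 4, 4
  i=5: 0, 0, 0, 1, 1, 2, 2, 2, 3, 3, 4, 5
  i=6: 1, 1, 1, 2, 2, 3, 3, 3, 4, 4, 5, 6
  i=7: 1, 1, 2, 3, 3, 4, 4, 4, 5, 5, 6, 7
  i=8: 1, 2, 3, 4, 4, 5, 5, 5, 6, 6, 7, 8
  i=9: 1, 2, 3, 4, 4, 5, 5, 6, 7, 7, 8, 9
  i=10: 1, 2, 3, 4, 4, 5, 6, 7, 8, 8, 9, 10
  i=11: 1, 2, 3, 4, 4, 5, 6, 7, 8, 9, 10, 11
  i=12: 1, 2, 3, 4, 5, 6, 7, 8, 9, 10, 11, 12

hence w(1..12) = (9, 4, 11, 6, 12, 1, 3, 2, 8, 7, 10, 5).

|D(w)|=35, |Ess(w)|=10:

[(1, 8, 0), (3, 8, 1), (3, 10, 2), (5, 3, 0), (5, 5, 1), (5, 8, 2), (5, 10, 3), (7, 2, 1), (9, 7, 5), (11, 5, 4)]


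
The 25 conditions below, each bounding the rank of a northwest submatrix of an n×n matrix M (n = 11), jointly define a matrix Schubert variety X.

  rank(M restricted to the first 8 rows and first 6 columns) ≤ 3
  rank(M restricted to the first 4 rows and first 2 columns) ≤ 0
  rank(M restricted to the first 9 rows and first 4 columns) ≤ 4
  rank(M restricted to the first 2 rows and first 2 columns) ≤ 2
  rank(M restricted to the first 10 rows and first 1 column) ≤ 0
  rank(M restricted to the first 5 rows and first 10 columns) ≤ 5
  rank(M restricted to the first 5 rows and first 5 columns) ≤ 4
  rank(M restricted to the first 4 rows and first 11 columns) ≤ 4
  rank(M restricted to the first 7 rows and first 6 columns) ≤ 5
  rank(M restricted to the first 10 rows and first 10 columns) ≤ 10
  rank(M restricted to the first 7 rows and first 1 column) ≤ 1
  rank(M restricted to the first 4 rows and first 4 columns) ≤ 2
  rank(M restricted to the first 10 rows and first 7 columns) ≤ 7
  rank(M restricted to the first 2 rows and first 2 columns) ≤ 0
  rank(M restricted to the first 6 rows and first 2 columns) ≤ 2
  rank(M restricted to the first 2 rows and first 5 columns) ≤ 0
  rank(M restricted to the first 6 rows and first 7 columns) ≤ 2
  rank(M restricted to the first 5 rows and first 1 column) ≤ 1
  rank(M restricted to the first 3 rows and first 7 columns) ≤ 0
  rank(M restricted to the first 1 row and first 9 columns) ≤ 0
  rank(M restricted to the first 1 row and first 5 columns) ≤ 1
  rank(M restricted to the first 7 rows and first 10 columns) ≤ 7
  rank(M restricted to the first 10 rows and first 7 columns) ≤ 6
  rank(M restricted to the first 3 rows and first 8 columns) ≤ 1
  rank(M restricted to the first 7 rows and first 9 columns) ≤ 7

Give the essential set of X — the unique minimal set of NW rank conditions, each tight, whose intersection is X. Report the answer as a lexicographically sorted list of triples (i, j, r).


Recovering R(i,j) via the rank-extension bound from the 25 conditions:

  i=1: 0  0  0  0  0  0  0  0  0  1  1
  i=2: 0  0  0  0  0  0  0  1  1  2  2
  i=3: 0  0  0  0  0  0  0  1  2  3  3
  i=4: 0  0  1  1  1  1  1  2  3  4  4
  i=5: 0  1  2  2  2  2  2  3  4  5  5
  i=6: 0  1  2  2  2  2  2  3  4  5  6
  i=7: 0  1  2  3  3  3  3  4  5  6  7
  i=8: 0  1  2  3  3  3  4  5  6  7  8
  i=9: 0  1  2  3  4  4  5  6  7  8  9
  i=10: 0  1  2  3  4  5  6  7  8  9  10
  i=11: 1  2  3  4  5  6  7  8  9  10  11

reading off 1-entries of Δ²R: w = (10, 8, 9, 3, 2, 11, 4, 7, 5, 6, 1).

D(w) has 37 cells with 6 SE-corners; essential set:

[(1, 9, 0), (3, 7, 0), (4, 2, 0), (6, 7, 2), (8, 6, 3), (10, 1, 0)]


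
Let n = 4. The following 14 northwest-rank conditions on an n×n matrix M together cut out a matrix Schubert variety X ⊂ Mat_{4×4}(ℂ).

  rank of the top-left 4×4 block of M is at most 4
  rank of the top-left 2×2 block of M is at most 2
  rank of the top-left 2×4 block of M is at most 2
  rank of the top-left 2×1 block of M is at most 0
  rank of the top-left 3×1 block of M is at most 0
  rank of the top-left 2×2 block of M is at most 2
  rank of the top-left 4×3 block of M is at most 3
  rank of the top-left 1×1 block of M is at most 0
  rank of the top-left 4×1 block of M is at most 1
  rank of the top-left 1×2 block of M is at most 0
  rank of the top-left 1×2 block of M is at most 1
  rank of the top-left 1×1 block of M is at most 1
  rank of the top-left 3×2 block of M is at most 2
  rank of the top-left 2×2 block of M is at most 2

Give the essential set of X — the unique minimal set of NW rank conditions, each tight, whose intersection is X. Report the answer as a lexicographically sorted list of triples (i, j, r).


Reconstructing r_w from the 14 given conditions:

  row 1: 0  0  1  1
  row 2: 0  1  2  2
  row 3: 0  1  2  3
  row 4: 1  2  3  4

reading off 1-entries of Δ²R: w = (3, 2, 4, 1).

D(w) has 4 cells with 2 SE-corners; essential set:

[(1, 2, 0), (3, 1, 0)]


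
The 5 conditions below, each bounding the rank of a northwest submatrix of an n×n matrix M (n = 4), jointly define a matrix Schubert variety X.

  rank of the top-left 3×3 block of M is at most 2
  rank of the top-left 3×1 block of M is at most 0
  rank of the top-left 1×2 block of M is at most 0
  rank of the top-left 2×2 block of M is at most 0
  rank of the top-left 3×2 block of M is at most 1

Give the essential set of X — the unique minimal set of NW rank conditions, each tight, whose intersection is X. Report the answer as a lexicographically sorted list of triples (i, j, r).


Recovering R(i,j) via the rank-extension bound from the 5 conditions:

  0 0 1 1
  0 0 1 2
  0 1 2 3
  1 2 3 4

giving w = (3, 4, 2, 1) via Δ²R.

2 SE-corners of the 5-cell Rothe diagram give Ess(w):

[(2, 2, 0), (3, 1, 0)]


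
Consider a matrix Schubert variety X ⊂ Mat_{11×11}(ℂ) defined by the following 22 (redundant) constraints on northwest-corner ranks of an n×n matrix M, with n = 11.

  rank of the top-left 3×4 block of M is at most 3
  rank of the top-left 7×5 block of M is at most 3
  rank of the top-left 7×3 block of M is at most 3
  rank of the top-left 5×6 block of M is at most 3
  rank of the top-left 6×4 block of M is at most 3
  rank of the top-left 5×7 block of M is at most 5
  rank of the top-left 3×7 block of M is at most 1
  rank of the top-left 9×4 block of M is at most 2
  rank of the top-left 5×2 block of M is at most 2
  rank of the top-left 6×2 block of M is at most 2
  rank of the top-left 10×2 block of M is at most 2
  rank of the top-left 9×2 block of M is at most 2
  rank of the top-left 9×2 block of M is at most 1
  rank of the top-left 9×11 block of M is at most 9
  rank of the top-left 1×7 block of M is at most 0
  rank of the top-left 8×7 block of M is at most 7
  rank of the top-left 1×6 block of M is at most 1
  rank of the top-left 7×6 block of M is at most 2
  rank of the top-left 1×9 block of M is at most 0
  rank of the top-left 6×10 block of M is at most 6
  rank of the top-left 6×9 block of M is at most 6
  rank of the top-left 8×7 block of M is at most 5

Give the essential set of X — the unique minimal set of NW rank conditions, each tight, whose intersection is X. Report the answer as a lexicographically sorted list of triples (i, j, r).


Propagating the 22 rank bounds to every northwest block:

  row 1: 0  0  0  0  0  0  0  0  0  1  1
  row 2: 1  1  1  1  1  1  1  1  1  2  2
  row 3: 1  1  1  1  1  1  1  2  2  3  3
  row 4: 1  1  2  2  2  2  2  3  3  4  4
  row 5: 1  1  2  2  2  2  3  4  4  5  5
  row 6: 1  1  2  2  2  2  3  4  5  6  6
  row 7: 1  1  2  2  2  2  3  4  5  6  7
  row 8: 1  1  2  2  3  3  4  5  6  7  8
  row 9: 1  1  2  2  3  4  5  6  7  8  9
  row 10: 1  2  3  3  4  5  6  7  8  9  10
  row 11: 1  2  3  4  5  6  7  8  9  10  11

second differences of R give the permutation w = (10, 1, 8, 3, 7, 9, 11, 5, 6, 2, 4).

5 SE-corners of the 32-cell Rothe diagram give Ess(w):

[(1, 9, 0), (3, 7, 1), (7, 6, 2), (9, 2, 1), (9, 4, 2)]


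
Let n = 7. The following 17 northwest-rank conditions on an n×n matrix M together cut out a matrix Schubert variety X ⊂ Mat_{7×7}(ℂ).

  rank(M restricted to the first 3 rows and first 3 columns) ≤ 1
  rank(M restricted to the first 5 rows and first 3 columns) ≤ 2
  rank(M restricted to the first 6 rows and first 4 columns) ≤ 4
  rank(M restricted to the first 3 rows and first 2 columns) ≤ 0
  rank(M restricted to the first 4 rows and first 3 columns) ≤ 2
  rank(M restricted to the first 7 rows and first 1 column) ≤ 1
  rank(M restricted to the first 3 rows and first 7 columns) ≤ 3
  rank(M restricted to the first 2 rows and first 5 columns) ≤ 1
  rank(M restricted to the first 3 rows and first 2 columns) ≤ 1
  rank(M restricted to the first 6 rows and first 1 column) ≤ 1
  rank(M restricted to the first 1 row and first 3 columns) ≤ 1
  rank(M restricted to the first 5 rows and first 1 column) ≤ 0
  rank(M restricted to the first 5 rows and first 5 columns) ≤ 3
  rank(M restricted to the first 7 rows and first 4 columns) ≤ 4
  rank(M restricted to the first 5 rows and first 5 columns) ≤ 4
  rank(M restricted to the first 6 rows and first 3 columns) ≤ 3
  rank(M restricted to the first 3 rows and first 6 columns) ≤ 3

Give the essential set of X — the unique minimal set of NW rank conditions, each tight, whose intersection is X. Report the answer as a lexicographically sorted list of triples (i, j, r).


The tightest implied rank at each (i,j), from the 17 conditions:

  R[1]: 0 | 0 | 1 | 1 | 1 | 1 | 1
  R[2]: 0 | 0 | 1 | 1 | 1 | 2 | 2
  R[3]: 0 | 0 | 1 | 2 | 2 | 3 | 3
  R[4]: 0 | 1 | 2 | 3 | 3 | 4 | 4
  R[5]: 0 | 1 | 2 | 3 | 3 | 4 | 5
  R[6]: 1 | 2 | 3 | 4 | 4 | 5 | 6
  R[7]: 1 | 2 | 3 | 4 | 5 | 6 | 7

so w = (3, 6, 4, 2, 7, 1, 5).

D(w) has 11 cells with 4 SE-corners; essential set:

[(2, 5, 1), (3, 2, 0), (5, 1, 0), (5, 5, 3)]


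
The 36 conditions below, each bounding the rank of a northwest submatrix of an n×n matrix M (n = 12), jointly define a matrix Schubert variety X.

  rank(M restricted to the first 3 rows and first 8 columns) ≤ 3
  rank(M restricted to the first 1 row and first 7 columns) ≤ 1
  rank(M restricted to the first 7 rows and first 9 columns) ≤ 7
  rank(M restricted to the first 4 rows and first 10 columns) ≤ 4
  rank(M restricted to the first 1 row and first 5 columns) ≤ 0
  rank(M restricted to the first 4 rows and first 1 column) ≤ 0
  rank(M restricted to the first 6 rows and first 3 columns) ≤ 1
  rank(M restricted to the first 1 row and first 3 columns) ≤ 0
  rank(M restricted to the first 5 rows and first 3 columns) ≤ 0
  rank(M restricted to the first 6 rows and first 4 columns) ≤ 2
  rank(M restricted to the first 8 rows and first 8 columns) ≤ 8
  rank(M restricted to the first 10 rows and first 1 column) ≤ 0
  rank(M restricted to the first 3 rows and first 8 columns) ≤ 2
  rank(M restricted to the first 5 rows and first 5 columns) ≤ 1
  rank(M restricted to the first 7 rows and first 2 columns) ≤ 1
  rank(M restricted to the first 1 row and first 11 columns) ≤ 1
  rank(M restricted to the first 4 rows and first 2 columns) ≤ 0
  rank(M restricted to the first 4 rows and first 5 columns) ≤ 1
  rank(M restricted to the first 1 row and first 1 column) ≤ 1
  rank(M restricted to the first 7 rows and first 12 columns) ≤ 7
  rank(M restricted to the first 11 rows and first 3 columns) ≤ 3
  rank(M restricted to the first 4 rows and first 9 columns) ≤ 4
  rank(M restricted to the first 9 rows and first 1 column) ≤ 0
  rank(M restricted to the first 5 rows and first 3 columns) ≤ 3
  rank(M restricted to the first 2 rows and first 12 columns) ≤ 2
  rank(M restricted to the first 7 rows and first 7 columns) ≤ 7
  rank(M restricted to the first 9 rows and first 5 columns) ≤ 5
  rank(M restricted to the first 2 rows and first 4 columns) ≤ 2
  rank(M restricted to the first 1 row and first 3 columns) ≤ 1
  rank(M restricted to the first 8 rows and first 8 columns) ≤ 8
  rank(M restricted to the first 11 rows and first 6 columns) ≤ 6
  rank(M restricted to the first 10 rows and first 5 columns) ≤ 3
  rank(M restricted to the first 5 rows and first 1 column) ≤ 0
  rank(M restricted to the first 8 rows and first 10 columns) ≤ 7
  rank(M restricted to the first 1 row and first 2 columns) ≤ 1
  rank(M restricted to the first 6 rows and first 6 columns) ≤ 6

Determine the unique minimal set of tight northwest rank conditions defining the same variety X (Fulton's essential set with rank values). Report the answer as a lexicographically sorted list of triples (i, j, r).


Recovering R(i,j) via the rank-extension bound from the 36 conditions:

  row 1: 0 0 0 0 0 1 1 1 1 1 1 1
  row 2: 0 0 0 1 1 2 2 2 2 2 2 2
  row 3: 0 0 0 1 1 2 2 2 3 3 3 3
  row 4: 0 0 0 1 1 2 3 3 4 4 4 4
  row 5: 0 0 0 1 1 2 3 4 5 5 5 5
  row 6: 0 1 1 2 2 3 4 5 6 6 6 6
  row 7: 0 1 2 3 3 4 5 6 7 7 7 7
  row 8: 0 1 2 3 3 4 5 6 7 7 8 8
  row 9: 0 1 2 3 3 4 5 6 7 8 9 9
  row 10: 0 1 2 3 3 4 5 6 7 8 9 10
  row 11: 1 2 3 4 4 5 6 7 8 9 10 11
  row 12: 1 2 3 4 5 6 7 8 9 10 11 12

second differences of R give the permutation w = (6, 4, 9, 7, 8, 2, 3, 11, 10, 12, 1, 5).

ℓ(w)=31; the 7 essential cells (i,j,r):

[(1, 5, 0), (3, 8, 2), (5, 3, 0), (5, 5, 1), (8, 10, 7), (10, 1, 0), (10, 5, 3)]


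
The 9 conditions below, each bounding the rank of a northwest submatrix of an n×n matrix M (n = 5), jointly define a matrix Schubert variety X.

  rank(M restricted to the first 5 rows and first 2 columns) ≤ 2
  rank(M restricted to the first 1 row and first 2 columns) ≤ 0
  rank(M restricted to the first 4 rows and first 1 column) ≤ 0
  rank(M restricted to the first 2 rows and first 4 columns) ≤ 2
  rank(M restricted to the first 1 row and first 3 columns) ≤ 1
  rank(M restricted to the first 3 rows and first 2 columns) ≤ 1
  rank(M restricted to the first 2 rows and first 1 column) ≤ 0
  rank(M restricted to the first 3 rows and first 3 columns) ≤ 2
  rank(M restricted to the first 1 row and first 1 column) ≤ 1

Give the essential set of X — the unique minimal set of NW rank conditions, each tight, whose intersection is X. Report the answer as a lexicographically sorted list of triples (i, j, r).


Reconstructing r_w from the 9 given conditions:

  i=1: 0  0  1  1  1
  i=2: 0  1  2  2  2
  i=3: 0  1  2  3  3
  i=4: 0  1  2  3  4
  i=5: 1  2  3  4  5

the unique w with this rank table is (3, 2, 4, 5, 1).

2 SE-corners of the 5-cell Rothe diagram give Ess(w):

[(1, 2, 0), (4, 1, 0)]


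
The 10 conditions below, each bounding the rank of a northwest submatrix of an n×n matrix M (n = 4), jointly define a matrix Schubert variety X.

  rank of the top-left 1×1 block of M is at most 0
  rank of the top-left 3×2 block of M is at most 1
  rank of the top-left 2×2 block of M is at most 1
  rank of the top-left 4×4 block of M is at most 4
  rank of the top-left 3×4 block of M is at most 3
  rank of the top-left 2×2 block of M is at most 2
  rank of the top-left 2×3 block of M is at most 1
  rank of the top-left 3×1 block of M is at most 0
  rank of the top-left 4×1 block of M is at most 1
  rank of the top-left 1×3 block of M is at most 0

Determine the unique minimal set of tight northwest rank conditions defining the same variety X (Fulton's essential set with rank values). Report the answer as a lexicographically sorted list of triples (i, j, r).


Propagating the 10 rank bounds to every northwest block:

  R[1]: 0  0  0  1
  R[2]: 0  1  1  2
  R[3]: 0  1  2  3
  R[4]: 1  2  3  4

giving w = (4, 2, 3, 1) via Δ²R.

2 SE-corners of the 5-cell Rothe diagram give Ess(w):

[(1, 3, 0), (3, 1, 0)]


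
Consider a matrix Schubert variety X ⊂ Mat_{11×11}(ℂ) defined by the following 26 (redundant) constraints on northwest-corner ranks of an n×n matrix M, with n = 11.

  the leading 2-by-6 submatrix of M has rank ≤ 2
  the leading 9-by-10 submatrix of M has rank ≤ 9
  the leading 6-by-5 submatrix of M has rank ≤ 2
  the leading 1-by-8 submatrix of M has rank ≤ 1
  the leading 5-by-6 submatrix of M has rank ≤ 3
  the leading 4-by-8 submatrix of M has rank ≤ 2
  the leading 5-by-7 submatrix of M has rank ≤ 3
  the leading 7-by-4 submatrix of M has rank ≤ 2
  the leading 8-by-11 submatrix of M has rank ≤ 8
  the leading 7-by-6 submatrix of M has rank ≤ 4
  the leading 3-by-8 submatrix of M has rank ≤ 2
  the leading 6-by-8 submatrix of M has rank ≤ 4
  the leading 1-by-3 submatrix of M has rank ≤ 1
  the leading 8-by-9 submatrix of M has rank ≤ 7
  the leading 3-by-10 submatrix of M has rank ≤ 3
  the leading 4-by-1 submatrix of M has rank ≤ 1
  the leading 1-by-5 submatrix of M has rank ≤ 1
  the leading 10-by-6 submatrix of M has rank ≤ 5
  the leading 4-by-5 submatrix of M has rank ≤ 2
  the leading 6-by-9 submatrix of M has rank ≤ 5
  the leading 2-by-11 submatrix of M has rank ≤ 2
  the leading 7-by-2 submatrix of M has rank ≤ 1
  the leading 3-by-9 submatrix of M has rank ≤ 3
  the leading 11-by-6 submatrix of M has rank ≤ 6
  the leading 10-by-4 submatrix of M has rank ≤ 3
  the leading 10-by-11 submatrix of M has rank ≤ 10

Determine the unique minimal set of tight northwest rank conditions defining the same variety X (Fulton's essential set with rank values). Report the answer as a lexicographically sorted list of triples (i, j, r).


The tightest implied rank at each (i,j), from the 26 conditions:

  1  1  1  1  1  1  1  1  1  1  1
  1  1  2  2  2  2  2  2  2  2  2
  1  1  2  2  2  2  2  2  3  3  3
  1  1  2  2  2  2  2  2  3  4  4
  1  1  2  2  2  3  3  3  4  5  5
  1  1  2  2  2  3  4  4  5  6  6
  1  1  2  2  3  4  5  5  6  7  7
  1  2  3  3  4  5  6  6  7  8  8
  1  2  3  3  4  5  6  7  8  9  9
  1  2  3  3  4  5  6  7  8  9  10
  1  2  3  4  5  6  7  8  9  10  11

reading off 1-entries of Δ²R: w = (1, 3, 9, 10, 6, 7, 5, 2, 8, 11, 4).

Fulton essential set (5 of the 23 Rothe cells):

[(4, 8, 2), (6, 5, 2), (7, 2, 1), (7, 4, 2), (10, 4, 3)]


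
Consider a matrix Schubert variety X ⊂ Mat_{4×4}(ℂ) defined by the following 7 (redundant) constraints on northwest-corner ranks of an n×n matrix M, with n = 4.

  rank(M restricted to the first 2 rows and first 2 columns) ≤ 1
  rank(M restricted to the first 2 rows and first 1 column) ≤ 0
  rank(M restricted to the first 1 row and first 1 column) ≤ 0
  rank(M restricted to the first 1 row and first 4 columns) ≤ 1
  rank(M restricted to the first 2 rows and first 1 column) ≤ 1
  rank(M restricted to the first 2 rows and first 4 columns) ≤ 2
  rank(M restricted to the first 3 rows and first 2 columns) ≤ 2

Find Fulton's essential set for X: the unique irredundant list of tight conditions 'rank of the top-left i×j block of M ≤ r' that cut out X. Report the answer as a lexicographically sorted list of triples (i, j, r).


Propagating the 7 rank bounds to every northwest block:

  R[1]: 0, 1, 1, 1
  R[2]: 0, 1, 2, 2
  R[3]: 1, 2, 3, 3
  R[4]: 1, 2, 3, 4

reading off 1-entries of Δ²R: w = (2, 3, 1, 4).

|D(w)|=2, |Ess(w)|=1:

[(2, 1, 0)]


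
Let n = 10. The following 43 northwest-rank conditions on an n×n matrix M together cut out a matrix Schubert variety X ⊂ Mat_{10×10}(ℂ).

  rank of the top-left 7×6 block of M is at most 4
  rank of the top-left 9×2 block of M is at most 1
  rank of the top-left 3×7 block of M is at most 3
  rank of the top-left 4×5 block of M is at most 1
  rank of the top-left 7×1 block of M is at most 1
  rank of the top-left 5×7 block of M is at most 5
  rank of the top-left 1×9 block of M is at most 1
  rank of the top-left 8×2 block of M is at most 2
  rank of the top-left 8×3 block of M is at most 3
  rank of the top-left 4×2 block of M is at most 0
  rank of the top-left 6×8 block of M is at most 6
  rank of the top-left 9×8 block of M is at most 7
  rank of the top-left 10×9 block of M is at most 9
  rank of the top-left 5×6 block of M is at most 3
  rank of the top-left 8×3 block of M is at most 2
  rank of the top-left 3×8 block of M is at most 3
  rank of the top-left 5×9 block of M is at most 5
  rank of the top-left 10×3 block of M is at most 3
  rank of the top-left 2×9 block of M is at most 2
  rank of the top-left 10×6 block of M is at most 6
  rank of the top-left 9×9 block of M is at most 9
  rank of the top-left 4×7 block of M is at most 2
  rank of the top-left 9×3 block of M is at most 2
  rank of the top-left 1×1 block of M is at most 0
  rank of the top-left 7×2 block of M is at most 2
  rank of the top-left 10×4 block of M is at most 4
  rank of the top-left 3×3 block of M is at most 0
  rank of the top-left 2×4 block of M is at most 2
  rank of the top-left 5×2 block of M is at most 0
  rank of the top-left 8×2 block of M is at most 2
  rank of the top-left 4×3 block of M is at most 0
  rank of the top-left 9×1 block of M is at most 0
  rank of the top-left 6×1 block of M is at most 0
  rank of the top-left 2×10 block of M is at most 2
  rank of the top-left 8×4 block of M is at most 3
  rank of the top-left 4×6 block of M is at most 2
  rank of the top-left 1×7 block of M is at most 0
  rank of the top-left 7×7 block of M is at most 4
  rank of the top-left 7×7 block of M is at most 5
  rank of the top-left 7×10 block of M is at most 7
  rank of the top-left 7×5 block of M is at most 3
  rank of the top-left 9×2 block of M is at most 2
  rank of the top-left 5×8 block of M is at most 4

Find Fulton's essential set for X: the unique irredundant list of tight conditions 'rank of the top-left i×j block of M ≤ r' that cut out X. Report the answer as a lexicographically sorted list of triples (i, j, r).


Propagating the 43 rank bounds to every northwest block:

  0 | 0 | 0 | 0 | 0 | 0 | 0 | 1 | 1 | 1
  0 | 0 | 0 | 1 | 1 | 1 | 1 | 2 | 2 | 2
  0 | 0 | 0 | 1 | 1 | 2 | 2 | 3 | 3 | 3
  0 | 0 | 0 | 1 | 1 | 2 | 2 | 3 | 4 | 4
  0 | 0 | 1 | 2 | 2 | 3 | 3 | 4 | 5 | 5
  0 | 1 | 2 | 3 | 3 | 4 | 4 | 5 | 6 | 6
  0 | 1 | 2 | 3 | 3 | 4 | 4 | 5 | 6 | 7
  0 | 1 | 2 | 3 | 4 | 5 | 5 | 6 | 7 | 8
  0 | 1 | 2 | 3 | 4 | 5 | 6 | 7 | 8 | 9
  1 | 2 | 3 | 4 | 5 | 6 | 7 | 8 | 9 | 10

hence w(1..10) = (8, 4, 6, 9, 3, 2, 10, 5, 7, 1).

ℓ(w)=27; the 8 essential cells (i,j,r):

[(1, 7, 0), (4, 3, 0), (4, 5, 1), (4, 7, 2), (5, 2, 0), (7, 5, 3), (7, 7, 4), (9, 1, 0)]


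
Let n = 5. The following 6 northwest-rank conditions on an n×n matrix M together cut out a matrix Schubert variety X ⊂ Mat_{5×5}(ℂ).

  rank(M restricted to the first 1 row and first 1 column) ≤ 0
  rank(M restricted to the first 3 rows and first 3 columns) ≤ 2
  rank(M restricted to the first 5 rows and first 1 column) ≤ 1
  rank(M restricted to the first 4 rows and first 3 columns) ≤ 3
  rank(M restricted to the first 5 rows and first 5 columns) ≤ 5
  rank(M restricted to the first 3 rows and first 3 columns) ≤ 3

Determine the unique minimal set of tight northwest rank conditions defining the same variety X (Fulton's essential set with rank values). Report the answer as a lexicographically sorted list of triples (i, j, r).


Rank table r_w(5×5) implied by the 6 constraints:

  R[1]: 0  1  1  1  1
  R[2]: 1  2  2  2  2
  R[3]: 1  2  2  3  3
  R[4]: 1  2  3  4  4
  R[5]: 1  2  3  4  5

so w = (2, 1, 4, 3, 5).

D(w) has 2 cells with 2 SE-corners; essential set:

[(1, 1, 0), (3, 3, 2)]


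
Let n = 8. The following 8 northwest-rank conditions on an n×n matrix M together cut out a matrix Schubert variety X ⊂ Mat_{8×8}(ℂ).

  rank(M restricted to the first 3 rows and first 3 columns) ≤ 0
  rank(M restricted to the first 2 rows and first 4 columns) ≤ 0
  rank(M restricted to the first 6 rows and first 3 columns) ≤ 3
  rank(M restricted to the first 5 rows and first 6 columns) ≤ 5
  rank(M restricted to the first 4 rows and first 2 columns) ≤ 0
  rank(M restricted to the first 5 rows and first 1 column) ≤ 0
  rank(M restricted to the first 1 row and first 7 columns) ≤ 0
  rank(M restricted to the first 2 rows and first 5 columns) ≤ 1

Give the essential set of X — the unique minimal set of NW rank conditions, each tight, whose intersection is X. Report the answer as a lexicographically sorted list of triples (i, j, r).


Recovering R(i,j) via the rank-extension bound from the 8 conditions:

  row 1: 0  0  0  0  0  0  0  1
  row 2: 0  0  0  0  1  1  1  2
  row 3: 0  0  0  1  2  2  2  3
  row 4: 0  0  1  2  3  3  3  4
  row 5: 0  1  2  3  4  4  4  5
  row 6: 1  2  3  4  5  5  5  6
  row 7: 1  2  3  4  5  6  6  7
  row 8: 1  2  3  4  5  6  7  8

second differences of R give the permutation w = (8, 5, 4, 3, 2, 1, 6, 7).

Fulton essential set (5 of the 17 Rothe cells):

[(1, 7, 0), (2, 4, 0), (3, 3, 0), (4, 2, 0), (5, 1, 0)]


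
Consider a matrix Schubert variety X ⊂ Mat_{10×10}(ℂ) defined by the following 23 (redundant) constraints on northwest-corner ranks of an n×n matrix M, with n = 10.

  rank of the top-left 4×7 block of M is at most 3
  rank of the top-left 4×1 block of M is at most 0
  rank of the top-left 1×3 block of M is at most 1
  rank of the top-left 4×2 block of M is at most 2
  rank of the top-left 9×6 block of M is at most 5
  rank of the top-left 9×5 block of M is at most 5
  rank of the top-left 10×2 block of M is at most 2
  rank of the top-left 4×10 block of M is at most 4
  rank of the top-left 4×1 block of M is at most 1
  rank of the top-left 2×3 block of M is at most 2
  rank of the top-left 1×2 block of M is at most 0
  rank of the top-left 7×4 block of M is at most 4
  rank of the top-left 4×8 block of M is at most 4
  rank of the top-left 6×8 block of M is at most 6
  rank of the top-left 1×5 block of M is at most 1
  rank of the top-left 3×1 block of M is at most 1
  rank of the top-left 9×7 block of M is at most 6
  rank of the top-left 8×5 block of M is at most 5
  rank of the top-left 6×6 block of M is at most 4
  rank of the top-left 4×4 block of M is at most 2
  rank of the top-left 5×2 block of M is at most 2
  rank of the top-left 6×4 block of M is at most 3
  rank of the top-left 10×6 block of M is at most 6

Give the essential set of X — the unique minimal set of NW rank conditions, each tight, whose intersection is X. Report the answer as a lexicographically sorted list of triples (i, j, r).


Reconstructing r_w from the 23 given conditions:

  row 1: 0  0  1  1  1  1  1  1  1  1
  row 2: 0  1  2  2  2  2  2  2  2  2
  row 3: 0  1  2  2  3  3  3  3  3  3
  row 4: 0  1  2  2  3  3  3  4  4  4
  row 5: 1  2  3  3  4  4  4  5  5  5
  row 6: 1  2  3  3  4  4  5  6  6  6
  row 7: 1  2  3  4  5  5  6  7  7  7
  row 8: 1  2  3  4  5  5  6  7  8  8
  row 9: 1  2  3  4  5  5  6  7  8  9
  row 10: 1  2  3  4  5  6  7  8  9  10

the unique w with this rank table is (3, 2, 5, 8, 1, 7, 4, 9, 10, 6).

|D(w)|=13, |Ess(w)|=7:

[(1, 2, 0), (4, 1, 0), (4, 4, 2), (4, 7, 3), (6, 4, 3), (6, 6, 4), (9, 6, 5)]


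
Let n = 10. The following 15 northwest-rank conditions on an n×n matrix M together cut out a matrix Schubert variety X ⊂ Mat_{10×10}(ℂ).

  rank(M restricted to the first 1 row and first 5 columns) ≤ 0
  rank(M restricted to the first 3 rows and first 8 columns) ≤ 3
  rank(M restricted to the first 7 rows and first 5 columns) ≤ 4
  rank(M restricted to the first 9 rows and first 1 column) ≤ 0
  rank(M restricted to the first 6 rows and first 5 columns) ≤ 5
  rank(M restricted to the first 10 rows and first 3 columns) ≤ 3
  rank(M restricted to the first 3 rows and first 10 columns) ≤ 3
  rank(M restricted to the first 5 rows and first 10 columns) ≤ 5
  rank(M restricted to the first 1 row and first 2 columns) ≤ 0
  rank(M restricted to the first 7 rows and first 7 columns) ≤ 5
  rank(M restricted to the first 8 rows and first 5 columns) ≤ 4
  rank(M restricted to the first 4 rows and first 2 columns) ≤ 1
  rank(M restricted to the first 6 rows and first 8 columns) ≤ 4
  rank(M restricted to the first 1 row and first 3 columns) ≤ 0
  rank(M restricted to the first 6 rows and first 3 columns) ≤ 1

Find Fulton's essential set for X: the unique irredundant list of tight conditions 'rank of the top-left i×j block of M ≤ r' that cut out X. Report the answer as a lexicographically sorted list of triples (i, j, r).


Recovering R(i,j) via the rank-extension bound from the 15 conditions:

  R[1]: 0 | 0 | 0 | 0 | 0 | 1 | 1 | 1 | 1 | 1
  R[2]: 0 | 1 | 1 | 1 | 1 | 2 | 2 | 2 | 2 | 2
  R[3]: 0 | 1 | 1 | 2 | 2 | 3 | 3 | 3 | 3 | 3
  R[4]: 0 | 1 | 1 | 2 | 3 | 4 | 4 | 4 | 4 | 4
  R[5]: 0 | 1 | 1 | 2 | 3 | 4 | 4 | 4 | 5 | 5
  R[6]: 0 | 1 | 1 | 2 | 3 | 4 | 4 | 4 | 5 | 6
  R[7]: 0 | 1 | 2 | 3 | 4 | 5 | 5 | 5 | 6 | 7
  R[8]: 0 | 1 | 2 | 3 | 4 | 5 | 6 | 6 | 7 | 8
  R[9]: 0 | 1 | 2 | 3 | 4 | 5 | 6 | 7 | 8 | 9
  R[10]: 1 | 2 | 3 | 4 | 5 | 6 | 7 | 8 | 9 | 10

reading off 1-entries of Δ²R: w = (6, 2, 4, 5, 9, 10, 3, 7, 8, 1).

ℓ(w)=21; the 4 essential cells (i,j,r):

[(1, 5, 0), (6, 3, 1), (6, 8, 4), (9, 1, 0)]
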